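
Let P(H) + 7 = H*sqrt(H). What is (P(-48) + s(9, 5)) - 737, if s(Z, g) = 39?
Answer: -705 - 192*I*sqrt(3) ≈ -705.0 - 332.55*I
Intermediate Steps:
P(H) = -7 + H**(3/2) (P(H) = -7 + H*sqrt(H) = -7 + H**(3/2))
(P(-48) + s(9, 5)) - 737 = ((-7 + (-48)**(3/2)) + 39) - 737 = ((-7 - 192*I*sqrt(3)) + 39) - 737 = (32 - 192*I*sqrt(3)) - 737 = -705 - 192*I*sqrt(3)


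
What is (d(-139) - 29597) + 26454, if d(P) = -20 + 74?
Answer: -3089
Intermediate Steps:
d(P) = 54
(d(-139) - 29597) + 26454 = (54 - 29597) + 26454 = -29543 + 26454 = -3089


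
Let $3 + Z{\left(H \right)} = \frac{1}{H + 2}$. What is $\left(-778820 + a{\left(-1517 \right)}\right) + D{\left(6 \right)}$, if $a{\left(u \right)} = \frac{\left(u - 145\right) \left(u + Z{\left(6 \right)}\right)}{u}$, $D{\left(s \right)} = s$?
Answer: $- \frac{4735947481}{6068} \approx -7.8048 \cdot 10^{5}$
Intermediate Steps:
$Z{\left(H \right)} = -3 + \frac{1}{2 + H}$ ($Z{\left(H \right)} = -3 + \frac{1}{H + 2} = -3 + \frac{1}{2 + H}$)
$a{\left(u \right)} = \frac{\left(-145 + u\right) \left(- \frac{23}{8} + u\right)}{u}$ ($a{\left(u \right)} = \frac{\left(u - 145\right) \left(u + \frac{-5 - 18}{2 + 6}\right)}{u} = \frac{\left(-145 + u\right) \left(u + \frac{-5 - 18}{8}\right)}{u} = \frac{\left(-145 + u\right) \left(u + \frac{1}{8} \left(-23\right)\right)}{u} = \frac{\left(-145 + u\right) \left(u - \frac{23}{8}\right)}{u} = \frac{\left(-145 + u\right) \left(- \frac{23}{8} + u\right)}{u}$)
$\left(-778820 + a{\left(-1517 \right)}\right) + D{\left(6 \right)} = \left(-778820 - \left(\frac{13319}{8} + \frac{3335}{12136}\right)\right) + 6 = \left(-778820 - \frac{10104129}{6068}\right) + 6 = - \frac{4735983889}{6068} + 6 = - \frac{4735947481}{6068}$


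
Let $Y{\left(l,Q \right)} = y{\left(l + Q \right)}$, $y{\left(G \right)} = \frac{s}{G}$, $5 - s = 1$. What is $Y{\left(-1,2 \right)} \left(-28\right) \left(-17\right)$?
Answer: $1904$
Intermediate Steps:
$s = 4$ ($s = 5 - 1 = 4$)
$y{\left(G \right)} = \frac{4}{G}$
$Y{\left(l,Q \right)} = \frac{4}{Q + l}$ ($Y{\left(l,Q \right)} = \frac{4}{l + Q} = \frac{4}{Q + l}$)
$Y{\left(-1,2 \right)} \left(-28\right) \left(-17\right) = \frac{4}{2 - 1} \left(-28\right) \left(-17\right) = \frac{4}{1} \left(-28\right) \left(-17\right) = 4 \cdot 1 \left(-28\right) \left(-17\right) = 4 \left(-28\right) \left(-17\right) = \left(-112\right) \left(-17\right) = 1904$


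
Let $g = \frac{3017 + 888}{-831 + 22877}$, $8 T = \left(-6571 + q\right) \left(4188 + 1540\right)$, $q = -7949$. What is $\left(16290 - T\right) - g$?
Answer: $\frac{229556396155}{22046} \approx 1.0413 \cdot 10^{7}$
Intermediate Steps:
$T = -10396320$ ($T = \frac{\left(-6571 - 7949\right) \left(4188 + 1540\right)}{8} = \frac{\left(-14520\right) 5728}{8} = \frac{1}{8} \left(-83170560\right) = -10396320$)
$g = \frac{3905}{22046} \approx 0.17713$
$\left(16290 - T\right) - g = \left(16290 - -10396320\right) - \frac{3905}{22046} = \left(16290 + 10396320\right) - \frac{3905}{22046} = 10412610 - \frac{3905}{22046} = \frac{229556396155}{22046}$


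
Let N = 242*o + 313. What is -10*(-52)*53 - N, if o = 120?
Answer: -1793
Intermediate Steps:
N = 29353 (N = 242*120 + 313 = 29040 + 313 = 29353)
-10*(-52)*53 - N = -10*(-52)*53 - 1*29353 = 520*53 - 29353 = 27560 - 29353 = -1793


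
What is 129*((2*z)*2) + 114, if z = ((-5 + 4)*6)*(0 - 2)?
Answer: 6306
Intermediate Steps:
z = 12 (z = -1*6*(-2) = -6*(-2) = 12)
129*((2*z)*2) + 114 = 129*((2*12)*2) + 114 = 129*(24*2) + 114 = 129*48 + 114 = 6192 + 114 = 6306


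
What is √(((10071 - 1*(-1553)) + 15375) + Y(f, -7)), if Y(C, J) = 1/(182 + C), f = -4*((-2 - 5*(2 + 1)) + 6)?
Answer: 15*√6128894/226 ≈ 164.31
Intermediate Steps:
f = 44 (f = -4*((-2 - 5*3) + 6) = -4*((-2 - 15) + 6) = -4*(-17 + 6) = -4*(-11) = 44)
√(((10071 - 1*(-1553)) + 15375) + Y(f, -7)) = √(((10071 - 1*(-1553)) + 15375) + 1/(182 + 44)) = √(((10071 + 1553) + 15375) + 1/226) = √((11624 + 15375) + 1/226) = √(26999 + 1/226) = √(6101775/226) = 15*√6128894/226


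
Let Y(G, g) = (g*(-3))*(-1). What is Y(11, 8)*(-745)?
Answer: -17880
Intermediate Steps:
Y(G, g) = 3*g (Y(G, g) = -3*g*(-1) = 3*g)
Y(11, 8)*(-745) = (3*8)*(-745) = 24*(-745) = -17880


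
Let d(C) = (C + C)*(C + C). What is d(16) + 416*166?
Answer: 70080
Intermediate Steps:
d(C) = 4*C**2 (d(C) = (2*C)*(2*C) = 4*C**2)
d(16) + 416*166 = 4*16**2 + 416*166 = 4*256 + 69056 = 1024 + 69056 = 70080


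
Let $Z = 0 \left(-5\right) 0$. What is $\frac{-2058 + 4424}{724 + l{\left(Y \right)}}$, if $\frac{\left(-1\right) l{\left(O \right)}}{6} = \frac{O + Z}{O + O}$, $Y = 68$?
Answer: $\frac{338}{103} \approx 3.2816$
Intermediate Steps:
$Z = 0$ ($Z = 0 \cdot 0 = 0$)
$l{\left(O \right)} = -3$ ($l{\left(O \right)} = - 6 \frac{O + 0}{O + O} = - 6 \frac{O}{2 O} = - 6 O \frac{1}{2 O} = \left(-6\right) \frac{1}{2} = -3$)
$\frac{-2058 + 4424}{724 + l{\left(Y \right)}} = \frac{-2058 + 4424}{724 - 3} = \frac{2366}{721} = 2366 \cdot \frac{1}{721} = \frac{338}{103}$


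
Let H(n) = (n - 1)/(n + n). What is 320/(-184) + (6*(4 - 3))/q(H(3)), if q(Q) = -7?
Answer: -418/161 ≈ -2.5963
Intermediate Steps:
H(n) = (-1 + n)/(2*n) (H(n) = (-1 + n)/((2*n)) = (-1 + n)*(1/(2*n)) = (-1 + n)/(2*n))
320/(-184) + (6*(4 - 3))/q(H(3)) = 320/(-184) + (6*(4 - 3))/(-7) = 320*(-1/184) + (6*1)*(-1/7) = -40/23 + 6*(-1/7) = -40/23 - 6/7 = -418/161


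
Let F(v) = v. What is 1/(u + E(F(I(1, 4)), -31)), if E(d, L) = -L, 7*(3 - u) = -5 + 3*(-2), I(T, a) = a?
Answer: 7/249 ≈ 0.028112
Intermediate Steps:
u = 32/7 (u = 3 - (-5 + 3*(-2))/7 = 3 - (-5 - 6)/7 = 3 - 1/7*(-11) = 3 + 11/7 = 32/7 ≈ 4.5714)
1/(u + E(F(I(1, 4)), -31)) = 1/(32/7 - 1*(-31)) = 1/(32/7 + 31) = 1/(249/7) = 7/249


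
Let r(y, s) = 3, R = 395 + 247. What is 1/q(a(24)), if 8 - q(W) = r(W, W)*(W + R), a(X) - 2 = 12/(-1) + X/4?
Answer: -1/1906 ≈ -0.00052466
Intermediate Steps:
R = 642
a(X) = -10 + X/4 (a(X) = 2 + (12/(-1) + X/4) = 2 + (12*(-1) + X*(¼)) = 2 + (-12 + X/4) = -10 + X/4)
q(W) = -1918 - 3*W (q(W) = 8 - 3*(W + 642) = 8 - 3*(642 + W) = 8 - (1926 + 3*W) = 8 + (-1926 - 3*W) = -1918 - 3*W)
1/q(a(24)) = 1/(-1918 - 3*(-10 + (¼)*24)) = 1/(-1918 - 3*(-10 + 6)) = 1/(-1918 - 3*(-4)) = 1/(-1918 + 12) = 1/(-1906) = -1/1906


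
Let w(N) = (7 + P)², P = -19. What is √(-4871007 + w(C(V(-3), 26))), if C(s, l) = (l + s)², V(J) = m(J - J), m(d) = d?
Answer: 3*I*√541207 ≈ 2207.0*I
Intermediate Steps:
V(J) = 0 (V(J) = J - J = 0)
w(N) = 144 (w(N) = (7 - 19)² = (-12)² = 144)
√(-4871007 + w(C(V(-3), 26))) = √(-4871007 + 144) = √(-4870863) = 3*I*√541207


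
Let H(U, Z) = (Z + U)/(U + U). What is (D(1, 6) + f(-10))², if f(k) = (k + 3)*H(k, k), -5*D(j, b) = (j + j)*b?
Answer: 2209/25 ≈ 88.360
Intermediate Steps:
H(U, Z) = (U + Z)/(2*U) (H(U, Z) = (U + Z)/((2*U)) = (U + Z)*(1/(2*U)) = (U + Z)/(2*U))
D(j, b) = -2*b*j/5 (D(j, b) = -(j + j)*b/5 = -2*j*b/5 = -2*b*j/5)
f(k) = 3 + k (f(k) = (k + 3)*((k + k)/(2*k)) = (3 + k)*((2*k)/(2*k)) = (3 + k)*1 = 3 + k)
(D(1, 6) + f(-10))² = (-⅖*6*1 + (3 - 10))² = (-12/5 - 7)² = (-47/5)² = 2209/25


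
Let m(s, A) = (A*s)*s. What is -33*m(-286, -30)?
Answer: 80978040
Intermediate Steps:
m(s, A) = A*s²
-33*m(-286, -30) = -(-990)*(-286)² = -(-990)*81796 = -33*(-2453880) = 80978040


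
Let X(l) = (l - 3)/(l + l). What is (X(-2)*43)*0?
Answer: 0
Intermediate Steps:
X(l) = (-3 + l)/(2*l) (X(l) = (-3 + l)/((2*l)) = (-3 + l)*(1/(2*l)) = (-3 + l)/(2*l))
(X(-2)*43)*0 = (((½)*(-3 - 2)/(-2))*43)*0 = (((½)*(-½)*(-5))*43)*0 = ((5/4)*43)*0 = (215/4)*0 = 0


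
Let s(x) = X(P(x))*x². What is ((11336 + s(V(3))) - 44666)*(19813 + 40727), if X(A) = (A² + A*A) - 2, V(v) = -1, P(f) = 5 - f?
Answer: -2013560400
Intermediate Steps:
X(A) = -2 + 2*A² (X(A) = (A² + A²) - 2 = 2*A² - 2 = -2 + 2*A²)
s(x) = x²*(-2 + 2*(5 - x)²) (s(x) = (-2 + 2*(5 - x)²)*x² = x²*(-2 + 2*(5 - x)²))
((11336 + s(V(3))) - 44666)*(19813 + 40727) = ((11336 + 2*(-1)²*(-1 + (-5 - 1)²)) - 44666)*(19813 + 40727) = ((11336 + 2*1*(-1 + (-6)²)) - 44666)*60540 = ((11336 + 2*1*(-1 + 36)) - 44666)*60540 = ((11336 + 2*1*35) - 44666)*60540 = ((11336 + 70) - 44666)*60540 = (11406 - 44666)*60540 = -33260*60540 = -2013560400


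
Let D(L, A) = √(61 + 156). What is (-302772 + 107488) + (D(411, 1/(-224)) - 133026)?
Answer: -328310 + √217 ≈ -3.2830e+5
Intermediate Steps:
D(L, A) = √217
(-302772 + 107488) + (D(411, 1/(-224)) - 133026) = (-302772 + 107488) + (√217 - 133026) = -195284 + (-133026 + √217) = -328310 + √217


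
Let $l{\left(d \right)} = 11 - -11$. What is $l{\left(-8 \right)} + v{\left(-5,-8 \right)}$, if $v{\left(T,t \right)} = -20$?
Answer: $2$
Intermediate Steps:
$l{\left(d \right)} = 22$ ($l{\left(d \right)} = 11 + 11 = 22$)
$l{\left(-8 \right)} + v{\left(-5,-8 \right)} = 22 - 20 = 2$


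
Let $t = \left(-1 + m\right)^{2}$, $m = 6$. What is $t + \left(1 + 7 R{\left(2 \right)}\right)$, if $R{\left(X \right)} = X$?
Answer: $40$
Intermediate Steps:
$t = 25$ ($t = \left(-1 + 6\right)^{2} = 5^{2} = 25$)
$t + \left(1 + 7 R{\left(2 \right)}\right) = 25 + \left(1 + 7 \cdot 2\right) = 25 + \left(1 + 14\right) = 25 + 15 = 40$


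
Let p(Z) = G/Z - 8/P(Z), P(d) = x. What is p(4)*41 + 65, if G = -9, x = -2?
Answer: 547/4 ≈ 136.75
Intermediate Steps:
P(d) = -2
p(Z) = 4 - 9/Z (p(Z) = -9/Z - 8/(-2) = -9/Z - 8*(-1/2) = -9/Z + 4 = 4 - 9/Z)
p(4)*41 + 65 = (4 - 9/4)*41 + 65 = (7/4)*41 + 65 = 287/4 + 65 = 547/4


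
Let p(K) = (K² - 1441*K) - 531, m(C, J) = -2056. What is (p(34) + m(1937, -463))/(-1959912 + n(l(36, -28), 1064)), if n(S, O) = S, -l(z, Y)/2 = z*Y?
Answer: 50425/1957896 ≈ 0.025755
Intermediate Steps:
l(z, Y) = -2*Y*z (l(z, Y) = -2*z*Y = -2*Y*z)
p(K) = -531 + K² - 1441*K
(p(34) + m(1937, -463))/(-1959912 + n(l(36, -28), 1064)) = ((-531 + 34² - 1441*34) - 2056)/(-1959912 - 2*(-28)*36) = ((-531 + 1156 - 48994) - 2056)/(-1959912 + 2016) = (-48369 - 2056)/(-1957896) = -50425*(-1/1957896) = 50425/1957896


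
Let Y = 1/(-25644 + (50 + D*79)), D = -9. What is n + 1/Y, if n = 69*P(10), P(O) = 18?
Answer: -25063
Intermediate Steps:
Y = -1/26305 (Y = 1/(-25644 + (50 - 9*79)) = 1/(-25644 + (50 - 711)) = 1/(-25644 - 661) = 1/(-26305) = -1/26305 ≈ -3.8016e-5)
n = 1242 (n = 69*18 = 1242)
n + 1/Y = 1242 + 1/(-1/26305) = 1242 - 26305 = -25063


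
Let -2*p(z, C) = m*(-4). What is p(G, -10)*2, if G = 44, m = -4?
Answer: -16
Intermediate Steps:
p(z, C) = -8 (p(z, C) = -(-2)*(-4) = -½*16 = -8)
p(G, -10)*2 = -8*2 = -16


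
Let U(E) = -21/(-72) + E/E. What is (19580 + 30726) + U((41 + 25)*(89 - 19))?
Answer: 1207375/24 ≈ 50307.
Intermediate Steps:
U(E) = 31/24 (U(E) = -21*(-1/72) + 1 = 7/24 + 1 = 31/24)
(19580 + 30726) + U((41 + 25)*(89 - 19)) = (19580 + 30726) + 31/24 = 50306 + 31/24 = 1207375/24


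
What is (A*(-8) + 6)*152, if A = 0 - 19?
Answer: 24016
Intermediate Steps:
A = -19
(A*(-8) + 6)*152 = (-19*(-8) + 6)*152 = (152 + 6)*152 = 158*152 = 24016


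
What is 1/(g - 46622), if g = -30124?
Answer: -1/76746 ≈ -1.3030e-5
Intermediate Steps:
1/(g - 46622) = 1/(-30124 - 46622) = 1/(-76746) = -1/76746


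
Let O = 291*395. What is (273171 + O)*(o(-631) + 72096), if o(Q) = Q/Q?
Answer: 27981999252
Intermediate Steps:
o(Q) = 1
O = 114945
(273171 + O)*(o(-631) + 72096) = (273171 + 114945)*(1 + 72096) = 388116*72097 = 27981999252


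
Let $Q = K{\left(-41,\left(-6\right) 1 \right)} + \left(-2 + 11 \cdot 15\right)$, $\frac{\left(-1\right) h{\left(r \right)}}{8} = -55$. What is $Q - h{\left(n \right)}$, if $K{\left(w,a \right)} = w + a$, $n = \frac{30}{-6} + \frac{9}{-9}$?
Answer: $-324$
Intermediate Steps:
$n = -6$ ($n = 30 \left(- \frac{1}{6}\right) + 9 \left(- \frac{1}{9}\right) = -5 - 1 = -6$)
$h{\left(r \right)} = 440$ ($h{\left(r \right)} = \left(-8\right) \left(-55\right) = 440$)
$K{\left(w,a \right)} = a + w$
$Q = 116$ ($Q = \left(\left(-6\right) 1 - 41\right) + \left(-2 + 11 \cdot 15\right) = \left(-6 - 41\right) + \left(-2 + 165\right) = -47 + 163 = 116$)
$Q - h{\left(n \right)} = 116 - 440 = -324$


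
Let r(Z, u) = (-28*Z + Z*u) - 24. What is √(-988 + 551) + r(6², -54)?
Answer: -2976 + I*√437 ≈ -2976.0 + 20.905*I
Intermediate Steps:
r(Z, u) = -24 - 28*Z + Z*u
√(-988 + 551) + r(6², -54) = √(-988 + 551) + (-24 - 28*6² + 6²*(-54)) = √(-437) + (-24 - 28*36 + 36*(-54)) = I*√437 + (-24 - 1008 - 1944) = I*√437 - 2976 = -2976 + I*√437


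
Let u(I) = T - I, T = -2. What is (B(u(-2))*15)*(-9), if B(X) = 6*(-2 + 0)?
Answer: 1620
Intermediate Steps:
u(I) = -2 - I
B(X) = -12 (B(X) = 6*(-2) = -12)
(B(u(-2))*15)*(-9) = -12*15*(-9) = -180*(-9) = 1620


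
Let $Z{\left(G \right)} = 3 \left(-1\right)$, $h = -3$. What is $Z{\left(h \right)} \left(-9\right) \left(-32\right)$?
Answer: $-864$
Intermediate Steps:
$Z{\left(G \right)} = -3$
$Z{\left(h \right)} \left(-9\right) \left(-32\right) = \left(-3\right) \left(-9\right) \left(-32\right) = 27 \left(-32\right) = -864$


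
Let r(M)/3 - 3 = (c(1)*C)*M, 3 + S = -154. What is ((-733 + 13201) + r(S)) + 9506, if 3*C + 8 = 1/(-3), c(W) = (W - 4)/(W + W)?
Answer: 40041/2 ≈ 20021.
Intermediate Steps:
S = -157 (S = -3 - 154 = -157)
c(W) = (-4 + W)/(2*W) (c(W) = (-4 + W)/((2*W)) = (-4 + W)*(1/(2*W)) = (-4 + W)/(2*W))
C = -25/9 (C = -8/3 + (⅓)/(-3) = -8/3 + (⅓)*(-⅓) = -8/3 - ⅑ = -25/9 ≈ -2.7778)
r(M) = 9 + 25*M/2 (r(M) = 9 + 3*((((½)*(-4 + 1)/1)*(-25/9))*M) = 9 + 3*((((½)*1*(-3))*(-25/9))*M) = 9 + 3*((-3/2*(-25/9))*M) = 9 + 3*(25*M/6) = 9 + 25*M/2)
((-733 + 13201) + r(S)) + 9506 = ((-733 + 13201) + (9 + (25/2)*(-157))) + 9506 = (12468 + (9 - 3925/2)) + 9506 = (12468 - 3907/2) + 9506 = 21029/2 + 9506 = 40041/2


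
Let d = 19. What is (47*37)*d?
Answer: 33041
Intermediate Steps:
(47*37)*d = (47*37)*19 = 1739*19 = 33041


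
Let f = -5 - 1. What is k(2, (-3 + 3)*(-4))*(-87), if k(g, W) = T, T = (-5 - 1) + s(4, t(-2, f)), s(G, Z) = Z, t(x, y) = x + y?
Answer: 1218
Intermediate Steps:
f = -6
T = -14 (T = (-5 - 1) + (-2 - 6) = -6 - 8 = -14)
k(g, W) = -14
k(2, (-3 + 3)*(-4))*(-87) = -14*(-87) = 1218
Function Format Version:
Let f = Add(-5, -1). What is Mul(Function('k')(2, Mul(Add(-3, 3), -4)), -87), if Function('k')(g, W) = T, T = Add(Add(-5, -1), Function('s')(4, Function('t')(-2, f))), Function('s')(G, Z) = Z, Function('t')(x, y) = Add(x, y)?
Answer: 1218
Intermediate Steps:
f = -6
T = -14 (T = Add(Add(-5, -1), Add(-2, -6)) = Add(-6, -8) = -14)
Function('k')(g, W) = -14
Mul(Function('k')(2, Mul(Add(-3, 3), -4)), -87) = Mul(-14, -87) = 1218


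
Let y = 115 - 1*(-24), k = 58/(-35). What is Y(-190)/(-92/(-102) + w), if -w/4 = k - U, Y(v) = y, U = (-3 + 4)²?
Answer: 248115/20582 ≈ 12.055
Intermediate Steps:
k = -58/35 (k = 58*(-1/35) = -58/35 ≈ -1.6571)
y = 139 (y = 115 + 24 = 139)
U = 1 (U = 1² = 1)
Y(v) = 139
w = 372/35 (w = -4*(-58/35 - 1*1) = -4*(-58/35 - 1) = -4*(-93/35) = 372/35 ≈ 10.629)
Y(-190)/(-92/(-102) + w) = 139/(-92/(-102) + 372/35) = 139/(-92*(-1/102) + 372/35) = 139/(46/51 + 372/35) = 139/(20582/1785) = 139*(1785/20582) = 248115/20582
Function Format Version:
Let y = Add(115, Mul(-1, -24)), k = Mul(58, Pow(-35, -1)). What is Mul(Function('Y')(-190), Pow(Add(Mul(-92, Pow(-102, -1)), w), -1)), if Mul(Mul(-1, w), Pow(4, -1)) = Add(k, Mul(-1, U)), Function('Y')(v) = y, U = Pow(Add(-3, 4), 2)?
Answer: Rational(248115, 20582) ≈ 12.055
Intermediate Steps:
k = Rational(-58, 35) (k = Mul(58, Rational(-1, 35)) = Rational(-58, 35) ≈ -1.6571)
y = 139 (y = Add(115, 24) = 139)
U = 1 (U = Pow(1, 2) = 1)
Function('Y')(v) = 139
w = Rational(372, 35) (w = Mul(-4, Add(Rational(-58, 35), Mul(-1, 1))) = Mul(-4, Add(Rational(-58, 35), -1)) = Mul(-4, Rational(-93, 35)) = Rational(372, 35) ≈ 10.629)
Mul(Function('Y')(-190), Pow(Add(Mul(-92, Pow(-102, -1)), w), -1)) = Mul(139, Pow(Add(Mul(-92, Pow(-102, -1)), Rational(372, 35)), -1)) = Mul(139, Pow(Add(Mul(-92, Rational(-1, 102)), Rational(372, 35)), -1)) = Mul(139, Pow(Add(Rational(46, 51), Rational(372, 35)), -1)) = Mul(139, Pow(Rational(20582, 1785), -1)) = Mul(139, Rational(1785, 20582)) = Rational(248115, 20582)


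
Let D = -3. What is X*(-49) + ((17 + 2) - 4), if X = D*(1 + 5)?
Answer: 897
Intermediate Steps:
X = -18 (X = -3*(1 + 5) = -3*6 = -18)
X*(-49) + ((17 + 2) - 4) = -18*(-49) + ((17 + 2) - 4) = 882 + (19 - 4) = 882 + 15 = 897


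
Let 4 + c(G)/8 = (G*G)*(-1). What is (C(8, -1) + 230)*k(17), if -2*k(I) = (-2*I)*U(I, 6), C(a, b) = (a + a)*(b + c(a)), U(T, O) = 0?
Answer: 0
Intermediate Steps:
c(G) = -32 - 8*G**2 (c(G) = -32 + 8*((G*G)*(-1)) = -32 + 8*(G**2*(-1)) = -32 + 8*(-G**2) = -32 - 8*G**2)
C(a, b) = 2*a*(-32 + b - 8*a**2) (C(a, b) = (a + a)*(b + (-32 - 8*a**2)) = (2*a)*(-32 + b - 8*a**2) = 2*a*(-32 + b - 8*a**2))
k(I) = 0 (k(I) = -(-2*I)*0/2 = -1/2*0 = 0)
(C(8, -1) + 230)*k(17) = (2*8*(-32 - 1 - 8*8**2) + 230)*0 = (2*8*(-32 - 1 - 8*64) + 230)*0 = (2*8*(-32 - 1 - 512) + 230)*0 = (2*8*(-545) + 230)*0 = (-8720 + 230)*0 = -8490*0 = 0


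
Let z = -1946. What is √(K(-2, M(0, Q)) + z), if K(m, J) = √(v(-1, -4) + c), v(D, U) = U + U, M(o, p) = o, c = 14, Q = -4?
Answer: √(-1946 + √6) ≈ 44.086*I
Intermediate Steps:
v(D, U) = 2*U
K(m, J) = √6 (K(m, J) = √(2*(-4) + 14) = √(-8 + 14) = √6)
√(K(-2, M(0, Q)) + z) = √(√6 - 1946) = √(-1946 + √6)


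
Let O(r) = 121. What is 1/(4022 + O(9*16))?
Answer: 1/4143 ≈ 0.00024137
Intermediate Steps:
1/(4022 + O(9*16)) = 1/(4022 + 121) = 1/4143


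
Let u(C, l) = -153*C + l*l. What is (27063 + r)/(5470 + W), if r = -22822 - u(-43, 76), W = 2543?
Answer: -8114/8013 ≈ -1.0126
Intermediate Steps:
u(C, l) = l² - 153*C (u(C, l) = -153*C + l² = l² - 153*C)
r = -35177 (r = -22822 - (76² - 153*(-43)) = -22822 - (5776 + 6579) = -22822 - 1*12355 = -22822 - 12355 = -35177)
(27063 + r)/(5470 + W) = (27063 - 35177)/(5470 + 2543) = -8114/8013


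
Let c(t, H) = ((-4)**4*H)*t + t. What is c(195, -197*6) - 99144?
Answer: -59104389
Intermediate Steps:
c(t, H) = t + 256*H*t (c(t, H) = (256*H)*t + t = 256*H*t + t = t + 256*H*t)
c(195, -197*6) - 99144 = 195*(1 + 256*(-197*6)) - 99144 = 195*(1 + 256*(-1182)) - 99144 = 195*(1 - 302592) - 99144 = 195*(-302591) - 99144 = -59005245 - 99144 = -59104389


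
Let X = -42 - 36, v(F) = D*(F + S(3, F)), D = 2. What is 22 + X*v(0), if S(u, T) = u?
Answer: -446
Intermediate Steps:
v(F) = 6 + 2*F (v(F) = 2*(F + 3) = 2*(3 + F) = 6 + 2*F)
X = -78
22 + X*v(0) = 22 - 78*(6 + 2*0) = 22 - 78*(6 + 0) = 22 - 78*6 = 22 - 468 = -446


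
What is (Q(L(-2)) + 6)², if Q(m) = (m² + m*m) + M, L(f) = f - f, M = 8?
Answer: 196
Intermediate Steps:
L(f) = 0
Q(m) = 8 + 2*m² (Q(m) = (m² + m*m) + 8 = (m² + m²) + 8 = 2*m² + 8 = 8 + 2*m²)
(Q(L(-2)) + 6)² = ((8 + 2*0²) + 6)² = ((8 + 2*0) + 6)² = ((8 + 0) + 6)² = (8 + 6)² = 14² = 196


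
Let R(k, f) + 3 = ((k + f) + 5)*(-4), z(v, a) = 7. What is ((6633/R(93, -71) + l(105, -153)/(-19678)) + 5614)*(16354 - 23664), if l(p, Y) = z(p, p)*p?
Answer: -14780599058905/364043 ≈ -4.0601e+7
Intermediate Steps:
R(k, f) = -23 - 4*f - 4*k (R(k, f) = -3 + ((k + f) + 5)*(-4) = -3 + ((f + k) + 5)*(-4) = -3 + (5 + f + k)*(-4) = -3 + (-20 - 4*f - 4*k) = -23 - 4*f - 4*k)
l(p, Y) = 7*p
((6633/R(93, -71) + l(105, -153)/(-19678)) + 5614)*(16354 - 23664) = ((6633/(-23 - 4*(-71) - 4*93) + (7*105)/(-19678)) + 5614)*(16354 - 23664) = ((6633/(-23 + 284 - 372) + 735*(-1/19678)) + 5614)*(-7310) = ((6633/(-111) - 735/19678) + 5614)*(-7310) = ((6633*(-1/111) - 735/19678) + 5614)*(-7310) = ((-2211/37 - 735/19678) + 5614)*(-7310) = (-43535253/728086 + 5614)*(-7310) = (4043939551/728086)*(-7310) = -14780599058905/364043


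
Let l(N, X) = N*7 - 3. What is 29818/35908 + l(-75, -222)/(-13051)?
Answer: 204057071/234317654 ≈ 0.87086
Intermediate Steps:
l(N, X) = -3 + 7*N (l(N, X) = 7*N - 3 = -3 + 7*N)
29818/35908 + l(-75, -222)/(-13051) = 29818/35908 + (-3 + 7*(-75))/(-13051) = 29818*(1/35908) + (-3 - 525)*(-1/13051) = 14909/17954 - 528*(-1/13051) = 14909/17954 + 528/13051 = 204057071/234317654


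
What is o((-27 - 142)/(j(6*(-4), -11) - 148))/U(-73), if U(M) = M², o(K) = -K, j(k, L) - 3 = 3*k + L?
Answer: -169/1215012 ≈ -0.00013909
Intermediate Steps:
j(k, L) = 3 + L + 3*k (j(k, L) = 3 + (3*k + L) = 3 + (L + 3*k) = 3 + L + 3*k)
o((-27 - 142)/(j(6*(-4), -11) - 148))/U(-73) = (-(-27 - 142)/((3 - 11 + 3*(6*(-4))) - 148))/((-73)²) = -(-169)/((3 - 11 + 3*(-24)) - 148)/5329 = -(-169)/((3 - 11 - 72) - 148)*(1/5329) = -(-169)/(-80 - 148)*(1/5329) = -(-169)/(-228)*(1/5329) = -(-169)*(-1)/228*(1/5329) = -1*169/228*(1/5329) = -169/228*1/5329 = -169/1215012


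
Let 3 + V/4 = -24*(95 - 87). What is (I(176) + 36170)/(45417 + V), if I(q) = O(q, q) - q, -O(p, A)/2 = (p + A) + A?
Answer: 11646/14879 ≈ 0.78271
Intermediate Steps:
O(p, A) = -4*A - 2*p (O(p, A) = -2*((p + A) + A) = -2*((A + p) + A) = -2*(p + 2*A) = -4*A - 2*p)
V = -780 (V = -12 + 4*(-24*(95 - 87)) = -12 + 4*(-24*8) = -12 + 4*(-192) = -12 - 768 = -780)
I(q) = -7*q (I(q) = (-4*q - 2*q) - q = -6*q - q = -7*q)
(I(176) + 36170)/(45417 + V) = (-7*176 + 36170)/(45417 - 780) = (-1232 + 36170)/44637 = 34938*(1/44637) = 11646/14879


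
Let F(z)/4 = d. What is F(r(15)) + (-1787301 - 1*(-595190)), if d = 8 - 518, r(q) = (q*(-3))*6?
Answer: -1194151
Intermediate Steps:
r(q) = -18*q (r(q) = -3*q*6 = -18*q)
d = -510
F(z) = -2040 (F(z) = 4*(-510) = -2040)
F(r(15)) + (-1787301 - 1*(-595190)) = -2040 + (-1787301 - 1*(-595190)) = -2040 + (-1787301 + 595190) = -2040 - 1192111 = -1194151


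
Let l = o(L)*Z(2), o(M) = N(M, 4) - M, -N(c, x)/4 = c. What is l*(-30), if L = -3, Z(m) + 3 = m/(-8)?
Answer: 2925/2 ≈ 1462.5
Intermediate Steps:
N(c, x) = -4*c
Z(m) = -3 - m/8 (Z(m) = -3 + m/(-8) = -3 + m*(-⅛) = -3 - m/8)
o(M) = -5*M (o(M) = -4*M - M = -5*M)
l = -195/4 (l = (-5*(-3))*(-3 - ⅛*2) = 15*(-3 - ¼) = 15*(-13/4) = -195/4 ≈ -48.750)
l*(-30) = -195/4*(-30) = 2925/2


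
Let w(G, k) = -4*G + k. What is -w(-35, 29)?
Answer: -169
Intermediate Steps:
w(G, k) = k - 4*G
-w(-35, 29) = -(29 - 4*(-35)) = -(29 + 140) = -1*169 = -169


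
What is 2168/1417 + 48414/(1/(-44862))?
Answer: -3077651543788/1417 ≈ -2.1719e+9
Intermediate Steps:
2168/1417 + 48414/(1/(-44862)) = 2168*(1/1417) + 48414/(-1/44862) = 2168/1417 + 48414*(-44862) = 2168/1417 - 2171948868 = -3077651543788/1417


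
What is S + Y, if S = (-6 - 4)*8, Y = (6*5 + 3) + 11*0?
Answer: -47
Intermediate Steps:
Y = 33 (Y = (30 + 3) + 0 = 33 + 0 = 33)
S = -80 (S = -10*8 = -80)
S + Y = -80 + 33 = -47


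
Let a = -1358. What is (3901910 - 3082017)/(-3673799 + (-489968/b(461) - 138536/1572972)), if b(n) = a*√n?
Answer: -5823527550042251519374510648077/26094222297622074649137225060061 - 1240617074548622218630056*√461/26094222297622074649137225060061 ≈ -0.22317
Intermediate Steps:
b(n) = -1358*√n
(3901910 - 3082017)/(-3673799 + (-489968/b(461) - 138536/1572972)) = (3901910 - 3082017)/(-3673799 + (-489968*(-√461/626038) - 138536/1572972)) = 819893/(-3673799 + (-(-244984)*√461/313019 - 138536*1/1572972)) = 819893/(-3673799 + (244984*√461/313019 - 34634/393243)) = 819893/(-3673799 + (-34634/393243 + 244984*√461/313019)) = 819893/(-1444695774791/393243 + 244984*√461/313019)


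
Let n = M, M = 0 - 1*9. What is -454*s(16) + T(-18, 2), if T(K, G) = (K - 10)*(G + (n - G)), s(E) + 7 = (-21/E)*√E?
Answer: 11627/2 ≈ 5813.5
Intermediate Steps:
M = -9 (M = 0 - 9 = -9)
s(E) = -7 - 21/√E (s(E) = -7 + (-21/E)*√E = -7 - 21/√E)
n = -9
T(K, G) = 90 - 9*K (T(K, G) = (K - 10)*(G + (-9 - G)) = (-10 + K)*(-9) = 90 - 9*K)
-454*s(16) + T(-18, 2) = -454*(-7 - 21/√16) + (90 - 9*(-18)) = -454*(-7 - 21*¼) + (90 + 162) = -454*(-7 - 21/4) + 252 = -454*(-49/4) + 252 = 11123/2 + 252 = 11627/2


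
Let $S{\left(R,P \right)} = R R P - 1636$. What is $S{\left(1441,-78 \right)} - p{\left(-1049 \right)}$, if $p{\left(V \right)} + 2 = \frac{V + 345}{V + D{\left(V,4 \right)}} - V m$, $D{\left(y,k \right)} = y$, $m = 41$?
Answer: $- \frac{169948659241}{1049} \approx -1.6201 \cdot 10^{8}$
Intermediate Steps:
$S{\left(R,P \right)} = -1636 + P R^{2}$ ($S{\left(R,P \right)} = R^{2} P - 1636 = P R^{2} - 1636 = -1636 + P R^{2}$)
$p{\left(V \right)} = -2 - 41 V + \frac{345 + V}{2 V}$ ($p{\left(V \right)} = -2 - \left(V 41 - \frac{V + 345}{V + V}\right) = -2 + \left(\frac{345 + V}{2 V} - 41 V\right) = -2 + \left(\left(345 + V\right) \frac{1}{2 V} - 41 V\right) = -2 - \left(41 V - \frac{345 + V}{2 V}\right) = -2 - 41 V + \frac{345 + V}{2 V}$)
$S{\left(1441,-78 \right)} - p{\left(-1049 \right)} = \left(-1636 - 78 \cdot 1441^{2}\right) - \left(- \frac{3}{2} - -43009 + \frac{345}{2 \left(-1049\right)}\right) = \left(-1636 - 161965518\right) - \left(- \frac{3}{2} + 43009 + \frac{345}{2} \left(- \frac{1}{1049}\right)\right) = \left(-1636 - 161965518\right) - \left(- \frac{3}{2} + 43009 - \frac{345}{2098}\right) = -161967154 - \frac{45114695}{1049} = - \frac{169948659241}{1049}$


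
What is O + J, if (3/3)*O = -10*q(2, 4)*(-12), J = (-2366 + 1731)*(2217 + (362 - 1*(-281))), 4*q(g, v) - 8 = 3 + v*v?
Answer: -1815290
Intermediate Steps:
q(g, v) = 11/4 + v²/4 (q(g, v) = 2 + (3 + v*v)/4 = 2 + (3 + v²)/4 = 2 + (¾ + v²/4) = 11/4 + v²/4)
J = -1816100 (J = -635*(2217 + (362 + 281)) = -635*(2217 + 643) = -635*2860 = -1816100)
O = 810 (O = -10*(11/4 + (¼)*4²)*(-12) = -10*(11/4 + (¼)*16)*(-12) = -10*(11/4 + 4)*(-12) = -10*27/4*(-12) = -135/2*(-12) = 810)
O + J = 810 - 1816100 = -1815290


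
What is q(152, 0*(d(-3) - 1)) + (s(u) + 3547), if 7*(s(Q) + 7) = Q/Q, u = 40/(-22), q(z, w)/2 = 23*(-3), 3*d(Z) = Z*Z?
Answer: 23815/7 ≈ 3402.1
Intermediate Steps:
d(Z) = Z²/3 (d(Z) = (Z*Z)/3 = Z²/3)
q(z, w) = -138 (q(z, w) = 2*(23*(-3)) = 2*(-69) = -138)
u = -20/11 (u = 40*(-1/22) = -20/11 ≈ -1.8182)
s(Q) = -48/7 (s(Q) = -7 + (Q/Q)/7 = -7 + (⅐)*1 = -7 + ⅐ = -48/7)
q(152, 0*(d(-3) - 1)) + (s(u) + 3547) = -138 + (-48/7 + 3547) = -138 + 24781/7 = 23815/7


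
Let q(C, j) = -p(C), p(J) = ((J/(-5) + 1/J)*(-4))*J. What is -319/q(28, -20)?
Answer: 1595/3116 ≈ 0.51187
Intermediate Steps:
p(J) = J*(-4/J + 4*J/5) (p(J) = ((J*(-⅕) + 1/J)*(-4))*J = ((-J/5 + 1/J)*(-4))*J = ((1/J - J/5)*(-4))*J = (-4/J + 4*J/5)*J = J*(-4/J + 4*J/5))
q(C, j) = 4 - 4*C²/5 (q(C, j) = -(-4 + 4*C²/5) = 4 - 4*C²/5)
-319/q(28, -20) = -319/(4 - ⅘*28²) = -319/(4 - ⅘*784) = -319/(4 - 3136/5) = -319/(-3116/5) = -319*(-5/3116) = 1595/3116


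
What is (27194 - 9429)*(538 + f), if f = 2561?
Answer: 55053735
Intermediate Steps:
(27194 - 9429)*(538 + f) = (27194 - 9429)*(538 + 2561) = 17765*3099 = 55053735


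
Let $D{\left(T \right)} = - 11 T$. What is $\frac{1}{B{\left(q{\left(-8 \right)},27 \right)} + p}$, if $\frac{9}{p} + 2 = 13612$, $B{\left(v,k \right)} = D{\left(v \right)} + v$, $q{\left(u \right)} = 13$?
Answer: $- \frac{13610}{1769291} \approx -0.0076923$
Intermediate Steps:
$B{\left(v,k \right)} = - 10 v$ ($B{\left(v,k \right)} = - 11 v + v = - 10 v$)
$p = \frac{9}{13610}$ ($p = \frac{9}{-2 + 13612} = \frac{9}{13610} \approx 0.00066128$)
$\frac{1}{B{\left(q{\left(-8 \right)},27 \right)} + p} = \frac{1}{\left(-10\right) 13 + \frac{9}{13610}} = \frac{1}{-130 + \frac{9}{13610}} = \frac{1}{- \frac{1769291}{13610}} = - \frac{13610}{1769291}$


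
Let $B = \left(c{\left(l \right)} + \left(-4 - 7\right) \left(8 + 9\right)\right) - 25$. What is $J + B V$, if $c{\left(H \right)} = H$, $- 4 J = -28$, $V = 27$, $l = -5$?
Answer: $-5852$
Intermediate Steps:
$J = 7$ ($J = \left(- \frac{1}{4}\right) \left(-28\right) = 7$)
$B = -217$ ($B = \left(-5 + \left(-4 - 7\right) \left(8 + 9\right)\right) - 25 = \left(-5 - 187\right) - 25 = -192 - 25 = -217$)
$J + B V = 7 - 5859 = -5852$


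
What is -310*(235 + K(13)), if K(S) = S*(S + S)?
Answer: -177630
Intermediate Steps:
K(S) = 2*S² (K(S) = S*(2*S) = 2*S²)
-310*(235 + K(13)) = -310*(235 + 2*13²) = -310*(235 + 2*169) = -310*(235 + 338) = -310*573 = -177630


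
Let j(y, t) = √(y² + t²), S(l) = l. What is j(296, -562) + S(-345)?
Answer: -345 + 2*√100865 ≈ 290.19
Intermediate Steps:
j(y, t) = √(t² + y²)
j(296, -562) + S(-345) = √((-562)² + 296²) - 345 = √(315844 + 87616) - 345 = √403460 - 345 = 2*√100865 - 345 = -345 + 2*√100865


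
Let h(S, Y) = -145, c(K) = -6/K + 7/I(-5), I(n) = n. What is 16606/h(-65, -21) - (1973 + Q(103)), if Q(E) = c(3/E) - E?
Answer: -257683/145 ≈ -1777.1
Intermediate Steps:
c(K) = -7/5 - 6/K (c(K) = -6/K + 7/(-5) = -6/K + 7*(-⅕) = -6/K - 7/5 = -7/5 - 6/K)
Q(E) = -7/5 - 3*E (Q(E) = (-7/5 - 6*E/3) - E = (-7/5 - 2*E) - E = -7/5 - 3*E)
16606/h(-65, -21) - (1973 + Q(103)) = 16606/(-145) - (1973 + (-7/5 - 3*103)) = 16606*(-1/145) - (1973 + (-7/5 - 309)) = -16606/145 - (1973 - 1552/5) = -16606/145 - 1*8313/5 = -16606/145 - 8313/5 = -257683/145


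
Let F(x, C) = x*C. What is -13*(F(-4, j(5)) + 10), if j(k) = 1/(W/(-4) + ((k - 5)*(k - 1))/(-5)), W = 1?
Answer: -338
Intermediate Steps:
j(k) = 1/(-1/4 - (-1 + k)*(-5 + k)/5) (j(k) = 1/(1/(-4) + ((k - 5)*(k - 1))/(-5)) = 1/(1*(-1/4) + ((-5 + k)*(-1 + k))*(-1/5)) = 1/(-1/4 + ((-1 + k)*(-5 + k))*(-1/5)) = 1/(-1/4 - (-1 + k)*(-5 + k)/5))
F(x, C) = C*x
-13*(F(-4, j(5)) + 10) = -13*(-20/(25 - 24*5 + 4*5**2)*(-4) + 10) = -13*(-20/(25 - 120 + 4*25)*(-4) + 10) = -13*(-20/(25 - 120 + 100)*(-4) + 10) = -13*(-20/5*(-4) + 10) = -13*(-20*1/5*(-4) + 10) = -13*(-4*(-4) + 10) = -13*(16 + 10) = -13*26 = -338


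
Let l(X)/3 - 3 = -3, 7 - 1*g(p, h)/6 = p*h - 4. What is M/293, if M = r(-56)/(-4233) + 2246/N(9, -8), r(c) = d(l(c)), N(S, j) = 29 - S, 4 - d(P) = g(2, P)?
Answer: 4754279/12402690 ≈ 0.38333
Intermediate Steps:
g(p, h) = 66 - 6*h*p (g(p, h) = 42 - 6*(p*h - 4) = 42 - 6*(h*p - 4) = 42 - 6*(-4 + h*p) = 42 + (24 - 6*h*p) = 66 - 6*h*p)
l(X) = 0 (l(X) = 9 + 3*(-3) = 9 - 9 = 0)
d(P) = -62 + 12*P (d(P) = 4 - (66 - 6*P*2) = 4 - (66 - 12*P) = 4 + (-66 + 12*P) = -62 + 12*P)
r(c) = -62 (r(c) = -62 + 12*0 = -62 + 0 = -62)
M = 4754279/42330 (M = -62/(-4233) + 2246/(29 - 1*9) = -62*(-1/4233) + 2246/(29 - 9) = 62/4233 + 2246/20 = 62/4233 + 2246*(1/20) = 62/4233 + 1123/10 = 4754279/42330 ≈ 112.31)
M/293 = (4754279/42330)/293 = (4754279/42330)*(1/293) = 4754279/12402690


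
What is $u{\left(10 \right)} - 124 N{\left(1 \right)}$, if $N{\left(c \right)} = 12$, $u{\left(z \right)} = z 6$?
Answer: $-1428$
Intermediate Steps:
$u{\left(z \right)} = 6 z$
$u{\left(10 \right)} - 124 N{\left(1 \right)} = 6 \cdot 10 - 1488 = 60 - 1488 = -1428$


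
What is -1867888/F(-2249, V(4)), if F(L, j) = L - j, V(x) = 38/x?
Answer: 3735776/4517 ≈ 827.05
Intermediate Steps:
-1867888/F(-2249, V(4)) = -1867888/(-2249 - 38/4) = -1867888/(-2249 - 1*19/2) = -1867888/(-2249 - 19/2) = -1867888/(-4517/2) = -1867888*(-2/4517) = 3735776/4517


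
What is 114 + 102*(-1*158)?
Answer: -16002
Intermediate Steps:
114 + 102*(-1*158) = 114 + 102*(-158) = 114 - 16116 = -16002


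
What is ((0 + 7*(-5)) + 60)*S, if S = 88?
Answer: 2200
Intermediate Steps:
((0 + 7*(-5)) + 60)*S = ((0 + 7*(-5)) + 60)*88 = ((0 - 35) + 60)*88 = (-35 + 60)*88 = 25*88 = 2200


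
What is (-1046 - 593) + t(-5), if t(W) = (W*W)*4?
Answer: -1539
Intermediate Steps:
t(W) = 4*W**2 (t(W) = W**2*4 = 4*W**2)
(-1046 - 593) + t(-5) = (-1046 - 593) + 4*(-5)**2 = -1639 + 4*25 = -1639 + 100 = -1539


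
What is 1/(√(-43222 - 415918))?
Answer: -I*√114785/229570 ≈ -0.0014758*I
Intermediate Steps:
1/(√(-43222 - 415918)) = 1/(√(-459140)) = 1/(2*I*√114785) = -I*√114785/229570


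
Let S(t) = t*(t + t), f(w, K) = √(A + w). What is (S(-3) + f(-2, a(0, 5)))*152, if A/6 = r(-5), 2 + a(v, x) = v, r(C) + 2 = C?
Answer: 2736 + 304*I*√11 ≈ 2736.0 + 1008.3*I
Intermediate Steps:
r(C) = -2 + C
a(v, x) = -2 + v
A = -42 (A = 6*(-2 - 5) = 6*(-7) = -42)
f(w, K) = √(-42 + w)
S(t) = 2*t² (S(t) = t*(2*t) = 2*t²)
(S(-3) + f(-2, a(0, 5)))*152 = (2*(-3)² + √(-42 - 2))*152 = (2*9 + √(-44))*152 = (18 + 2*I*√11)*152 = 2736 + 304*I*√11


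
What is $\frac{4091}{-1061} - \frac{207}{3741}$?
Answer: $- \frac{5174686}{1323067} \approx -3.9111$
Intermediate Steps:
$\frac{4091}{-1061} - \frac{207}{3741} = 4091 \left(- \frac{1}{1061}\right) - \frac{69}{1247} = - \frac{4091}{1061} - \frac{69}{1247} = - \frac{5174686}{1323067}$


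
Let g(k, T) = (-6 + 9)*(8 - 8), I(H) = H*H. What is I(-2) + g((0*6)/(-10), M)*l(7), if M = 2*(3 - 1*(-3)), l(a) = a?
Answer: 4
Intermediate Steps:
I(H) = H²
M = 12 (M = 2*(3 + 3) = 2*6 = 12)
g(k, T) = 0 (g(k, T) = 3*0 = 0)
I(-2) + g((0*6)/(-10), M)*l(7) = (-2)² + 0*7 = 4 + 0 = 4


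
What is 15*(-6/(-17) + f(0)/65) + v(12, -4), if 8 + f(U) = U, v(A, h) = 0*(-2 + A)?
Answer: 762/221 ≈ 3.4480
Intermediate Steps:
v(A, h) = 0
f(U) = -8 + U
15*(-6/(-17) + f(0)/65) + v(12, -4) = 15*(-6/(-17) + (-8 + 0)/65) + 0 = 15*(-6*(-1/17) - 8*1/65) + 0 = 15*(6/17 - 8/65) + 0 = 15*(254/1105) + 0 = 762/221 + 0 = 762/221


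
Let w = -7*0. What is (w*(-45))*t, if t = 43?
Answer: 0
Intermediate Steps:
w = 0
(w*(-45))*t = (0*(-45))*43 = 0*43 = 0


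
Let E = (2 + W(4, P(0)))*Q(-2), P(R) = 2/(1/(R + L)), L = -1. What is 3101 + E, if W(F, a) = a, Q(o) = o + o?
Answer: 3101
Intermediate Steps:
P(R) = -2 + 2*R (P(R) = 2/(1/(R - 1)) = 2/(1/(-1 + R)) = 2*(-1 + R) = -2 + 2*R)
Q(o) = 2*o
E = 0 (E = (2 + (-2 + 2*0))*(2*(-2)) = (2 + (-2 + 0))*(-4) = (2 - 2)*(-4) = 0*(-4) = 0)
3101 + E = 3101 + 0 = 3101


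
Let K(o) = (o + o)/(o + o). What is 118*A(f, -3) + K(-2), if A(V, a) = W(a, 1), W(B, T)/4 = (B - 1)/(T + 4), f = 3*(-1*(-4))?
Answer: -1883/5 ≈ -376.60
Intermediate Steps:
f = 12 (f = 3*4 = 12)
W(B, T) = 4*(-1 + B)/(4 + T) (W(B, T) = 4*((B - 1)/(T + 4)) = 4*((-1 + B)/(4 + T)) = 4*(-1 + B)/(4 + T))
K(o) = 1 (K(o) = (2*o)/((2*o)) = (2*o)*(1/(2*o)) = 1)
A(V, a) = -⅘ + 4*a/5 (A(V, a) = 4*(-1 + a)/(4 + 1) = 4*(-1 + a)/5 = 4*(⅕)*(-1 + a) = -⅘ + 4*a/5)
118*A(f, -3) + K(-2) = 118*(-⅘ + (⅘)*(-3)) + 1 = 118*(-⅘ - 12/5) + 1 = 118*(-16/5) + 1 = -1888/5 + 1 = -1883/5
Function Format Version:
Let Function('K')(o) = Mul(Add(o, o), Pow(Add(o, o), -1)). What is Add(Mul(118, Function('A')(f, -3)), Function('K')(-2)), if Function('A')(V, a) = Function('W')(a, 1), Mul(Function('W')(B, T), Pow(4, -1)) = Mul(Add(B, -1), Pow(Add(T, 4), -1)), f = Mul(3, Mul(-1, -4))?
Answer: Rational(-1883, 5) ≈ -376.60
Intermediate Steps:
f = 12 (f = Mul(3, 4) = 12)
Function('W')(B, T) = Mul(4, Pow(Add(4, T), -1), Add(-1, B)) (Function('W')(B, T) = Mul(4, Mul(Add(B, -1), Pow(Add(T, 4), -1))) = Mul(4, Mul(Add(-1, B), Pow(Add(4, T), -1))) = Mul(4, Mul(Pow(Add(4, T), -1), Add(-1, B))) = Mul(4, Pow(Add(4, T), -1), Add(-1, B)))
Function('K')(o) = 1 (Function('K')(o) = Mul(Mul(2, o), Pow(Mul(2, o), -1)) = Mul(Mul(2, o), Mul(Rational(1, 2), Pow(o, -1))) = 1)
Function('A')(V, a) = Add(Rational(-4, 5), Mul(Rational(4, 5), a)) (Function('A')(V, a) = Mul(4, Pow(Add(4, 1), -1), Add(-1, a)) = Mul(4, Pow(5, -1), Add(-1, a)) = Mul(4, Rational(1, 5), Add(-1, a)) = Add(Rational(-4, 5), Mul(Rational(4, 5), a)))
Add(Mul(118, Function('A')(f, -3)), Function('K')(-2)) = Add(Mul(118, Add(Rational(-4, 5), Mul(Rational(4, 5), -3))), 1) = Add(Mul(118, Add(Rational(-4, 5), Rational(-12, 5))), 1) = Add(Mul(118, Rational(-16, 5)), 1) = Add(Rational(-1888, 5), 1) = Rational(-1883, 5)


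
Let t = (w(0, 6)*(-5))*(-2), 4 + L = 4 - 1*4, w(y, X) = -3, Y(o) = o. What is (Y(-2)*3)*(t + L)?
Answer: 204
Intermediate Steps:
L = -4 (L = -4 + (4 - 1*4) = -4 + (4 - 4) = -4 + 0 = -4)
t = -30 (t = -3*(-5)*(-2) = 15*(-2) = -30)
(Y(-2)*3)*(t + L) = (-2*3)*(-30 - 4) = -6*(-34) = 204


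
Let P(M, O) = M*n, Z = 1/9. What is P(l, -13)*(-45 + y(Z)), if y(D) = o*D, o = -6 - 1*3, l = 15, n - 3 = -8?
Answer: 3450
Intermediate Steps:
n = -5 (n = 3 - 8 = -5)
o = -9 (o = -6 - 3 = -9)
Z = ⅑ ≈ 0.11111
P(M, O) = -5*M (P(M, O) = M*(-5) = -5*M)
y(D) = -9*D
P(l, -13)*(-45 + y(Z)) = (-5*15)*(-45 - 9*⅑) = -75*(-45 - 1) = -75*(-46) = 3450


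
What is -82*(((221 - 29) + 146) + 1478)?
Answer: -148912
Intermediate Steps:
-82*(((221 - 29) + 146) + 1478) = -82*((192 + 146) + 1478) = -82*(338 + 1478) = -82*1816 = -148912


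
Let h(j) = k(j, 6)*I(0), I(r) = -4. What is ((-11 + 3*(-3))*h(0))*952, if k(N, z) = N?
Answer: 0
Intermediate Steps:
h(j) = -4*j (h(j) = j*(-4) = -4*j)
((-11 + 3*(-3))*h(0))*952 = ((-11 + 3*(-3))*(-4*0))*952 = ((-11 - 9)*0)*952 = -20*0*952 = 0*952 = 0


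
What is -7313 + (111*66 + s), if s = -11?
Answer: 2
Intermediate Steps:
-7313 + (111*66 + s) = -7313 + (111*66 - 11) = -7313 + (7326 - 11) = -7313 + 7315 = 2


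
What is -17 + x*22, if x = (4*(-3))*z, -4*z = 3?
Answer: 181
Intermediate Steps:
z = -¾ (z = -¼*3 = -¾ ≈ -0.75000)
x = 9 (x = (4*(-3))*(-¾) = -12*(-¾) = 9)
-17 + x*22 = -17 + 9*22 = -17 + 198 = 181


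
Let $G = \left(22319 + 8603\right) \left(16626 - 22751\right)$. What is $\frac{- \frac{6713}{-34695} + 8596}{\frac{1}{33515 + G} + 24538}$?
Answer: $\frac{1255039432393439}{3582534250989759} \approx 0.35032$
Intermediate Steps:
$G = -189397250$ ($G = 30922 \left(-6125\right) = -189397250$)
$\frac{- \frac{6713}{-34695} + 8596}{\frac{1}{33515 + G} + 24538} = \frac{- \frac{6713}{-34695} + 8596}{\frac{1}{33515 - 189397250} + 24538} = \frac{\left(-6713\right) \left(- \frac{1}{34695}\right) + 8596}{\frac{1}{-189363735} + 24538} = \frac{\frac{6713}{34695} + 8596}{- \frac{1}{189363735} + 24538} = \frac{298244933}{34695 \cdot \frac{4646607329429}{189363735}} = \frac{298244933}{34695} \cdot \frac{189363735}{4646607329429} = \frac{1255039432393439}{3582534250989759}$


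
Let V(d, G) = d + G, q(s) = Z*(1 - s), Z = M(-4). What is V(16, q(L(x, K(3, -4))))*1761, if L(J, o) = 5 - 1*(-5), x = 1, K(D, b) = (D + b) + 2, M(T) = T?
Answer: 91572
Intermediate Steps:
Z = -4
K(D, b) = 2 + D + b
L(J, o) = 10 (L(J, o) = 5 + 5 = 10)
q(s) = -4 + 4*s (q(s) = -4*(1 - s) = -4 + 4*s)
V(d, G) = G + d
V(16, q(L(x, K(3, -4))))*1761 = ((-4 + 4*10) + 16)*1761 = ((-4 + 40) + 16)*1761 = (36 + 16)*1761 = 52*1761 = 91572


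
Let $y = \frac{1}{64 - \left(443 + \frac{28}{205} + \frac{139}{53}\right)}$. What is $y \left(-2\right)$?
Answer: $\frac{10865}{2073907} \approx 0.0052389$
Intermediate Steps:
$y = - \frac{10865}{4147814}$ ($y = \frac{1}{64 - \left(443 + \frac{28}{205} + \frac{139}{53}\right)} = \frac{1}{64 - \frac{4843174}{10865}} = \frac{1}{- \frac{4147814}{10865}} = - \frac{10865}{4147814} \approx -0.0026195$)
$y \left(-2\right) = \left(- \frac{10865}{4147814}\right) \left(-2\right) = \frac{10865}{2073907}$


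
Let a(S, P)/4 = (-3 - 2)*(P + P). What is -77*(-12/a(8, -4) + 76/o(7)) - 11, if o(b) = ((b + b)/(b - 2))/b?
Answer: -585409/40 ≈ -14635.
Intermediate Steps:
a(S, P) = -40*P (a(S, P) = 4*((-3 - 2)*(P + P)) = 4*(-10*P) = -40*P)
o(b) = 2/(-2 + b) (o(b) = ((2*b)/(-2 + b))/b = (2*b/(-2 + b))/b = 2/(-2 + b))
-77*(-12/a(8, -4) + 76/o(7)) - 11 = -77*(-12/((-40*(-4))) + 76/((2/(-2 + 7)))) - 11 = -77*(-12/160 + 76/((2/5))) - 11 = -77*(-12*1/160 + 76/((2*(⅕)))) - 11 = -77*(-3/40 + 76/(⅖)) - 11 = -77*(-3/40 + 76*(5/2)) - 11 = -77*(-3/40 + 190) - 11 = -77*7597/40 - 11 = -584969/40 - 11 = -585409/40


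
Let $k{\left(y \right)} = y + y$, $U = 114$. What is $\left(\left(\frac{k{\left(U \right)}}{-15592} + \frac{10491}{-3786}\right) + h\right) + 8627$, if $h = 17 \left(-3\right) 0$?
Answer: $\frac{10606222703}{1229819} \approx 8624.2$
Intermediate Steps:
$k{\left(y \right)} = 2 y$
$h = 0$ ($h = \left(-51\right) 0 = 0$)
$\left(\left(\frac{k{\left(U \right)}}{-15592} + \frac{10491}{-3786}\right) + h\right) + 8627 = \left(\left(\frac{2 \cdot 114}{-15592} + \frac{10491}{-3786}\right) + 0\right) + 8627 = \left(\left(228 \left(- \frac{1}{15592}\right) + 10491 \left(- \frac{1}{3786}\right)\right) + 0\right) + 8627 = \left(\left(- \frac{57}{3898} - \frac{3497}{1262}\right) + 0\right) + 8627 = \left(- \frac{3425810}{1229819} + 0\right) + 8627 = - \frac{3425810}{1229819} + 8627 = \frac{10606222703}{1229819}$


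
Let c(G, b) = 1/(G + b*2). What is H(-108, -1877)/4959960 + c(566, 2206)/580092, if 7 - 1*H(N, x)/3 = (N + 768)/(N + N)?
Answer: 21779295559/3580716613260240 ≈ 6.0824e-6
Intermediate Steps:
H(N, x) = 21 - 3*(768 + N)/(2*N) (H(N, x) = 21 - 3*(N + 768)/(N + N) = 21 - 3*(768 + N)/(2*N))
c(G, b) = 1/(G + 2*b)
H(-108, -1877)/4959960 + c(566, 2206)/580092 = (39/2 - 1152/(-108))/4959960 + 1/((566 + 2*2206)*580092) = (39/2 - 1152*(-1/108))*(1/4959960) + (1/580092)/(566 + 4412) = (39/2 + 32/3)*(1/4959960) + (1/580092)/4978 = (181/6)*(1/4959960) + (1/4978)*(1/580092) = 181/29759760 + 1/2887697976 = 21779295559/3580716613260240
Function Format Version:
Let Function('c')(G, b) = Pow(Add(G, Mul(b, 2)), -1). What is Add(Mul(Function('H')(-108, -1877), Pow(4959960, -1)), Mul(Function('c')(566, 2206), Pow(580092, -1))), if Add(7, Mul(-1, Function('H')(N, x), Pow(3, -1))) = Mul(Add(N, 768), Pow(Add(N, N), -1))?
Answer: Rational(21779295559, 3580716613260240) ≈ 6.0824e-6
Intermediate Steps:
Function('H')(N, x) = Add(21, Mul(Rational(-3, 2), Pow(N, -1), Add(768, N))) (Function('H')(N, x) = Add(21, Mul(-3, Mul(Add(N, 768), Pow(Add(N, N), -1)))) = Add(21, Mul(-3, Mul(Add(768, N), Pow(Mul(2, N), -1)))) = Add(21, Mul(-3, Mul(Add(768, N), Mul(Rational(1, 2), Pow(N, -1))))) = Add(21, Mul(-3, Mul(Rational(1, 2), Pow(N, -1), Add(768, N)))) = Add(21, Mul(Rational(-3, 2), Pow(N, -1), Add(768, N))))
Function('c')(G, b) = Pow(Add(G, Mul(2, b)), -1)
Add(Mul(Function('H')(-108, -1877), Pow(4959960, -1)), Mul(Function('c')(566, 2206), Pow(580092, -1))) = Add(Mul(Add(Rational(39, 2), Mul(-1152, Pow(-108, -1))), Pow(4959960, -1)), Mul(Pow(Add(566, Mul(2, 2206)), -1), Pow(580092, -1))) = Add(Mul(Add(Rational(39, 2), Mul(-1152, Rational(-1, 108))), Rational(1, 4959960)), Mul(Pow(Add(566, 4412), -1), Rational(1, 580092))) = Add(Mul(Add(Rational(39, 2), Rational(32, 3)), Rational(1, 4959960)), Mul(Pow(4978, -1), Rational(1, 580092))) = Add(Mul(Rational(181, 6), Rational(1, 4959960)), Mul(Rational(1, 4978), Rational(1, 580092))) = Add(Rational(181, 29759760), Rational(1, 2887697976)) = Rational(21779295559, 3580716613260240)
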